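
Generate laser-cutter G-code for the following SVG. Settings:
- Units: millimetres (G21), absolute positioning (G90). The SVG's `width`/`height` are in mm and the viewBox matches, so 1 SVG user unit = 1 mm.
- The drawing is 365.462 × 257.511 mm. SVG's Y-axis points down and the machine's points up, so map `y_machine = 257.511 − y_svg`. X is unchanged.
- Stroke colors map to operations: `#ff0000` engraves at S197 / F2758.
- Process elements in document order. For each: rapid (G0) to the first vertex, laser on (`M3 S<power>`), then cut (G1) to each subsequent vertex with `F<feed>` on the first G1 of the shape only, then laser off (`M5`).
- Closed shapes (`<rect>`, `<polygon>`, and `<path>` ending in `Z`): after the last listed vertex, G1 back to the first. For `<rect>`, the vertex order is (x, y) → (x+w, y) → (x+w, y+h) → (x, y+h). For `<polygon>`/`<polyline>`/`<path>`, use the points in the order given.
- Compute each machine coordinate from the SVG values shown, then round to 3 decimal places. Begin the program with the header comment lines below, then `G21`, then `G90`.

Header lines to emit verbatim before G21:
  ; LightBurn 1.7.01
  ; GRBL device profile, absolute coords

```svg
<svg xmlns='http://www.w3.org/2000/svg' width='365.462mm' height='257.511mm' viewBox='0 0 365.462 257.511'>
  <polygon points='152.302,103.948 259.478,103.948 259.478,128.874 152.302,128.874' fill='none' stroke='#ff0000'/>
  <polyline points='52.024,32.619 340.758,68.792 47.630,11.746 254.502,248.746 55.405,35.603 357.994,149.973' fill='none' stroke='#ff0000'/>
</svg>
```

; LightBurn 1.7.01
; GRBL device profile, absolute coords
G21
G90
G0 X152.302 Y153.563
M3 S197
G1 X259.478 Y153.563 F2758
G1 X259.478 Y128.637
G1 X152.302 Y128.637
G1 X152.302 Y153.563
M5
G0 X52.024 Y224.892
M3 S197
G1 X340.758 Y188.719 F2758
G1 X47.630 Y245.765
G1 X254.502 Y8.765
G1 X55.405 Y221.908
G1 X357.994 Y107.538
M5

1 u = 1 mm; y_m = 257.511 − y.

[1] `<polygon>` rectangle, #ff0000→engrave S197 F2758: (152.302,153.563) → (259.478,153.563) → (259.478,128.637) → (152.302,128.637) → (152.302,153.563) (closed)

[2] `<polyline>` open polyline, #ff0000→engrave S197 F2758: (52.024,224.892) → (340.758,188.719) → (47.630,245.765) → (254.502,8.765) → (55.405,221.908) → (357.994,107.538)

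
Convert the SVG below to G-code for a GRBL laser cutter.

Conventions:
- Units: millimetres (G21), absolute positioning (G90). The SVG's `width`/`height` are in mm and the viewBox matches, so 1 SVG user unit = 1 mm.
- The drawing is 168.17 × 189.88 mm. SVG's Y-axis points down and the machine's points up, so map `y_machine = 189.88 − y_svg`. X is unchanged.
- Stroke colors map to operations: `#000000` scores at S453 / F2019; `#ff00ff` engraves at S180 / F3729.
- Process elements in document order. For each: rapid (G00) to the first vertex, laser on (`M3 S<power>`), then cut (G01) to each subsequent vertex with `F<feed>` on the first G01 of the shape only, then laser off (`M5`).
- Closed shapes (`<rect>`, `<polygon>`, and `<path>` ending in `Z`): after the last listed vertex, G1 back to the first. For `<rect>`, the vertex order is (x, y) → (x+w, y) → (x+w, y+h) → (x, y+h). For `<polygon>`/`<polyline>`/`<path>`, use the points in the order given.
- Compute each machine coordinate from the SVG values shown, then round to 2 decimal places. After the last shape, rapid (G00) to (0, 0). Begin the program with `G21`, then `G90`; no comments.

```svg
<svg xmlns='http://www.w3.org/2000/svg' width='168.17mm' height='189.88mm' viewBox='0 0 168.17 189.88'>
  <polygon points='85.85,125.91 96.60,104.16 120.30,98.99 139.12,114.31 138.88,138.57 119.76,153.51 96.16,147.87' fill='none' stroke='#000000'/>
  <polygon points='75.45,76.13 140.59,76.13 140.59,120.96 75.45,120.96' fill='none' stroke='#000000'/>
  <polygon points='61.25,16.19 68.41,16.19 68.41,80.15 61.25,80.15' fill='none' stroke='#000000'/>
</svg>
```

viewBox `0 0 168.17 189.88` with mm width/height → 1 unit = 1 mm. Flip: y_m = 189.88 − y_svg.

**Shape 1** — `<polygon>` regular polygon, stroke `#000000` → score (S453, F2019). Machine vertices: (85.85,63.97) → (96.60,85.72) → (120.30,90.89) → (139.12,75.57) → (138.88,51.31) → (119.76,36.37) → (96.16,42.01) → (85.85,63.97). Closed: final G1 returns to the first vertex.

**Shape 2** — `<polygon>` rectangle, stroke `#000000` → score (S453, F2019). Machine vertices: (75.45,113.75) → (140.59,113.75) → (140.59,68.92) → (75.45,68.92) → (75.45,113.75). Closed: final G1 returns to the first vertex.

**Shape 3** — `<polygon>` rectangle, stroke `#000000` → score (S453, F2019). Machine vertices: (61.25,173.69) → (68.41,173.69) → (68.41,109.73) → (61.25,109.73) → (61.25,173.69). Closed: final G1 returns to the first vertex.

G21
G90
G00 X85.85 Y63.97
M3 S453
G01 X96.60 Y85.72 F2019
G01 X120.30 Y90.89
G01 X139.12 Y75.57
G01 X138.88 Y51.31
G01 X119.76 Y36.37
G01 X96.16 Y42.01
G01 X85.85 Y63.97
M5
G00 X75.45 Y113.75
M3 S453
G01 X140.59 Y113.75 F2019
G01 X140.59 Y68.92
G01 X75.45 Y68.92
G01 X75.45 Y113.75
M5
G00 X61.25 Y173.69
M3 S453
G01 X68.41 Y173.69 F2019
G01 X68.41 Y109.73
G01 X61.25 Y109.73
G01 X61.25 Y173.69
M5
G00 X0.00 Y0.00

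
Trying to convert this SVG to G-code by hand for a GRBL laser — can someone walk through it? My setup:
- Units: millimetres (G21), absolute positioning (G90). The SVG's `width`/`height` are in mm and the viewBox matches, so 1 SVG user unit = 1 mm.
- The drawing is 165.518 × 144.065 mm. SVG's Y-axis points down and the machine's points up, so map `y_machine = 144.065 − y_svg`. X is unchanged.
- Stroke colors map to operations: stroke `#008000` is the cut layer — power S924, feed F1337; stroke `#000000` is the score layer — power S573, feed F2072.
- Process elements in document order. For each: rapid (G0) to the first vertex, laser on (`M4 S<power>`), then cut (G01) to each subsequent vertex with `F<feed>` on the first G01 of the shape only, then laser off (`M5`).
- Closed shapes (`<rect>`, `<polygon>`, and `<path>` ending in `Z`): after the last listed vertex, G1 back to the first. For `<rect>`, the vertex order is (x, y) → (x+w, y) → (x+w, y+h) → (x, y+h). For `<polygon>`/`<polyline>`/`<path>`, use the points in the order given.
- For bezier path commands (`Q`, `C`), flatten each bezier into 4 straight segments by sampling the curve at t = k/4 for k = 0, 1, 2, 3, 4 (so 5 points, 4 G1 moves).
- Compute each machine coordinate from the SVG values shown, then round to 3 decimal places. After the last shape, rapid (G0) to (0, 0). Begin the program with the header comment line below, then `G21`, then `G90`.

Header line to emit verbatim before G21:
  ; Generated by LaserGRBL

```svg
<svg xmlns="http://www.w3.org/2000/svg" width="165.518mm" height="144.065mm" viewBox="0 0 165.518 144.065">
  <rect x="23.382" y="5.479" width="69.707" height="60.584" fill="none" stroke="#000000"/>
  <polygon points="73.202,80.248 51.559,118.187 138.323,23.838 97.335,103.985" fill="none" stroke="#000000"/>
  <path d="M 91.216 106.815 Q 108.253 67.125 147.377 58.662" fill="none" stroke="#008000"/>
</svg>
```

; Generated by LaserGRBL
G21
G90
G0 X23.382 Y138.586
M4 S573
G01 X93.089 Y138.586 F2072
G01 X93.089 Y78.002
G01 X23.382 Y78.002
G01 X23.382 Y138.586
M5
G0 X73.202 Y63.817
M4 S573
G01 X51.559 Y25.878 F2072
G01 X138.323 Y120.227
G01 X97.335 Y40.080
G01 X73.202 Y63.817
M5
G0 X91.216 Y37.250
M4 S924
G01 X101.115 Y55.143 F1337
G01 X113.775 Y69.133
G01 X129.195 Y79.220
G01 X147.377 Y85.403
M5
G0 X0.000 Y0.000

1 u = 1 mm; y_m = 144.065 − y.

[1] `<rect>` rectangle, #000000→score S573 F2072: (23.382,138.586) → (93.089,138.586) → (93.089,78.002) → (23.382,78.002) → (23.382,138.586) (closed)

[2] `<polygon>` closed polygon, #000000→score S573 F2072: (73.202,63.817) → (51.559,25.878) → (138.323,120.227) → (97.335,40.080) → (73.202,63.817) (closed)

[3] `<path>` quadratic bezier, #008000→cut S924 F1337: (91.216,37.250) → (101.115,55.143) → (113.775,69.133) → (129.195,79.220) → (147.377,85.403)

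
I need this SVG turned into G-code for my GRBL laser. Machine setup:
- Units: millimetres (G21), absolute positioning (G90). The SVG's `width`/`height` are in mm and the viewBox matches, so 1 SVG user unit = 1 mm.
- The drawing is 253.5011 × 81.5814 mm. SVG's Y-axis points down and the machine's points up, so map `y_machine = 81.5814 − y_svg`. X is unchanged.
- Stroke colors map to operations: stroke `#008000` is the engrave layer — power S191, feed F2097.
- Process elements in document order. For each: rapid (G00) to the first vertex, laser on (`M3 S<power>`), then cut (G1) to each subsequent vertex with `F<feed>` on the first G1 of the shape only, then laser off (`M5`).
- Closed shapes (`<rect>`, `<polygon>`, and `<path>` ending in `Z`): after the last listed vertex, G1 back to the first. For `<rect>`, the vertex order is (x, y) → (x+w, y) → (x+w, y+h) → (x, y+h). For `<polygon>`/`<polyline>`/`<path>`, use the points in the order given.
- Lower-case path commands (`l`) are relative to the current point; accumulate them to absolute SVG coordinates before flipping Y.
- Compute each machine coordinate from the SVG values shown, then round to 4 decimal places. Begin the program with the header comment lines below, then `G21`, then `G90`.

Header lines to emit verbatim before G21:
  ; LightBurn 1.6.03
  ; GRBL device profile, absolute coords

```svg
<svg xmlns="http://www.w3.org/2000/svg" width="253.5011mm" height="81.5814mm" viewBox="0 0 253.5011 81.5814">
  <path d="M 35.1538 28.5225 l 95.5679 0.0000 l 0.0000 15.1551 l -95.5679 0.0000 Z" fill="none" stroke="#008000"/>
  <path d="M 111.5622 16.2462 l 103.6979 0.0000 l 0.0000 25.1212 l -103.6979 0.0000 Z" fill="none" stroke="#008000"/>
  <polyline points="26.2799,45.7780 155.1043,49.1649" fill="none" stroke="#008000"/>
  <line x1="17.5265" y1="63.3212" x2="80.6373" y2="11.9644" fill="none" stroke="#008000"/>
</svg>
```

; LightBurn 1.6.03
; GRBL device profile, absolute coords
G21
G90
G00 X35.1538 Y53.0589
M3 S191
G1 X130.7217 Y53.0589 F2097
G1 X130.7217 Y37.9038
G1 X35.1538 Y37.9038
G1 X35.1538 Y53.0589
M5
G00 X111.5622 Y65.3352
M3 S191
G1 X215.2601 Y65.3352 F2097
G1 X215.2601 Y40.2140
G1 X111.5622 Y40.2140
G1 X111.5622 Y65.3352
M5
G00 X26.2799 Y35.8034
M3 S191
G1 X155.1043 Y32.4165 F2097
M5
G00 X17.5265 Y18.2602
M3 S191
G1 X80.6373 Y69.6170 F2097
M5

1 u = 1 mm; y_m = 81.5814 − y.

[1] `<path>` rectangle, #008000→engrave S191 F2097: (35.1538,53.0589) → (130.7217,53.0589) → (130.7217,37.9038) → (35.1538,37.9038) → (35.1538,53.0589) (closed)

[2] `<path>` rectangle, #008000→engrave S191 F2097: (111.5622,65.3352) → (215.2601,65.3352) → (215.2601,40.2140) → (111.5622,40.2140) → (111.5622,65.3352) (closed)

[3] `<polyline>` line segment, #008000→engrave S191 F2097: (26.2799,35.8034) → (155.1043,32.4165)

[4] `<line>` line segment, #008000→engrave S191 F2097: (17.5265,18.2602) → (80.6373,69.6170)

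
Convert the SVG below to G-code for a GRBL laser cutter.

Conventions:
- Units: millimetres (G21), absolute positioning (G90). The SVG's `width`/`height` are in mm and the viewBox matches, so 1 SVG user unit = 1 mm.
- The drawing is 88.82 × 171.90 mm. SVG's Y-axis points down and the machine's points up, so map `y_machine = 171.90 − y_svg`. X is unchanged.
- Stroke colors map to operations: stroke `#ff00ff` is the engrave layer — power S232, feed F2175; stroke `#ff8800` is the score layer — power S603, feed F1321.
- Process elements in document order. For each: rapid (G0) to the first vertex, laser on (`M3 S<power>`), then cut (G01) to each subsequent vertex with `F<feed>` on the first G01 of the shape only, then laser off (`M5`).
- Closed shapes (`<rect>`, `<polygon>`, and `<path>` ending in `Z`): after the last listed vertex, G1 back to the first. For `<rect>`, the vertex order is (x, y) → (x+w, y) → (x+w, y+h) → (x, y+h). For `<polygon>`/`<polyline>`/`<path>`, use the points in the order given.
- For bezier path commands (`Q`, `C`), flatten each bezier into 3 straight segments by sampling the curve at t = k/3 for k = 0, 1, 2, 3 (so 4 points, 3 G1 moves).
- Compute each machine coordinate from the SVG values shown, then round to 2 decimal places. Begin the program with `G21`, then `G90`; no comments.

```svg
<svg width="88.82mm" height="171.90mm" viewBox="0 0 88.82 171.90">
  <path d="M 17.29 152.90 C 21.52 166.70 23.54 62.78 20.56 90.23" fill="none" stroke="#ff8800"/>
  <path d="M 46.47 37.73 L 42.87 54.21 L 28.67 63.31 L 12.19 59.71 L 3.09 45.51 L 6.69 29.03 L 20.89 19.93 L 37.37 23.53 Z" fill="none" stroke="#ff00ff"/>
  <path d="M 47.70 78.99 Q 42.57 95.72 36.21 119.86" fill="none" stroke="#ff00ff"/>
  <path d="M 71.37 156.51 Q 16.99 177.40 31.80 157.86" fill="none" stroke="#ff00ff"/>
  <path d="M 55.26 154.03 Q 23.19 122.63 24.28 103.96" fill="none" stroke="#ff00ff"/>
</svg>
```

viewBox `0 0 88.82 171.90` with mm width/height → 1 unit = 1 mm. Flip: y_m = 171.90 − y_svg.

**Shape 1** — `<path>` cubic bezier, stroke `#ff8800` → score (S603, F1321). Control points (SVG): P0=(17.29,152.90), P1=(21.52,166.70), P2=(23.54,62.78), P3=(20.56,90.23); sampled at t=k/3. Machine vertices: (17.29,19.00) → (20.68,35.21) → (21.98,74.56) → (20.56,81.67). Open path.

**Shape 2** — `<path>` regular polygon, stroke `#ff00ff` → engrave (S232, F2175). Machine vertices: (46.47,134.17) → (42.87,117.69) → (28.67,108.59) → (12.19,112.19) → (3.09,126.39) → (6.69,142.87) → (20.89,151.97) → (37.37,148.37) → (46.47,134.17). Closed: final G1 returns to the first vertex.

**Shape 3** — `<path>` quadratic bezier, stroke `#ff00ff` → engrave (S232, F2175). Control points (SVG): P0=(47.70,78.99), P1=(42.57,95.72), P2=(36.21,119.86); sampled at t=k/3. Machine vertices: (47.70,92.91) → (44.14,80.93) → (40.31,67.31) → (36.21,52.04). Open path.

**Shape 4** — `<path>` quadratic bezier, stroke `#ff00ff` → engrave (S232, F2175). Control points (SVG): P0=(71.37,156.51), P1=(16.99,177.40), P2=(31.80,157.86); sampled at t=k/3. Machine vertices: (71.37,15.39) → (42.80,5.96) → (29.61,5.51) → (31.80,14.04). Open path.

**Shape 5** — `<path>` quadratic bezier, stroke `#ff00ff` → engrave (S232, F2175). Control points (SVG): P0=(55.26,154.03), P1=(23.19,122.63), P2=(24.28,103.96); sampled at t=k/3. Machine vertices: (55.26,17.87) → (37.56,37.39) → (27.24,54.08) → (24.28,67.94). Open path.

G21
G90
G0 X17.29 Y19.00
M3 S603
G01 X20.68 Y35.21 F1321
G01 X21.98 Y74.56
G01 X20.56 Y81.67
M5
G0 X46.47 Y134.17
M3 S232
G01 X42.87 Y117.69 F2175
G01 X28.67 Y108.59
G01 X12.19 Y112.19
G01 X3.09 Y126.39
G01 X6.69 Y142.87
G01 X20.89 Y151.97
G01 X37.37 Y148.37
G01 X46.47 Y134.17
M5
G0 X47.70 Y92.91
M3 S232
G01 X44.14 Y80.93 F2175
G01 X40.31 Y67.31
G01 X36.21 Y52.04
M5
G0 X71.37 Y15.39
M3 S232
G01 X42.80 Y5.96 F2175
G01 X29.61 Y5.51
G01 X31.80 Y14.04
M5
G0 X55.26 Y17.87
M3 S232
G01 X37.56 Y37.39 F2175
G01 X27.24 Y54.08
G01 X24.28 Y67.94
M5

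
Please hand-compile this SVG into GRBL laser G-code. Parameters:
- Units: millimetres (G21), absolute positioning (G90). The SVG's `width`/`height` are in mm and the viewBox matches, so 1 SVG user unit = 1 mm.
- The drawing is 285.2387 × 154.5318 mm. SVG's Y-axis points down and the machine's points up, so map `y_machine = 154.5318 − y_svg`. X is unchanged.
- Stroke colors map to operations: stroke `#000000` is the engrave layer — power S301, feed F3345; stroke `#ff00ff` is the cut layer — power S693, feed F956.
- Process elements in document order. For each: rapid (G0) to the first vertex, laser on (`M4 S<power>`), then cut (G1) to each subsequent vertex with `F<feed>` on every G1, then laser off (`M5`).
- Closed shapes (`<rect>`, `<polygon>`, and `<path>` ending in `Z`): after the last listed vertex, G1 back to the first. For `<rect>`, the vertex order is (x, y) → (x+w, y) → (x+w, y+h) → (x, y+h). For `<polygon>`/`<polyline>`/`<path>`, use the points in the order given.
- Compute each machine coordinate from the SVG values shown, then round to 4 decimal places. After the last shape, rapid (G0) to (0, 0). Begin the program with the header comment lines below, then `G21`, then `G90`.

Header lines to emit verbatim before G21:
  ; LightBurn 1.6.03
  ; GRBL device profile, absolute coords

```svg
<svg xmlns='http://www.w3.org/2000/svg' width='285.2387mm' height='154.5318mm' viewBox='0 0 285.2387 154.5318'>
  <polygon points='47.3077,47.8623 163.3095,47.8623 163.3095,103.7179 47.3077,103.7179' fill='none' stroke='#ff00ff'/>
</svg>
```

; LightBurn 1.6.03
; GRBL device profile, absolute coords
G21
G90
G0 X47.3077 Y106.6695
M4 S693
G1 X163.3095 Y106.6695 F956
G1 X163.3095 Y50.8139 F956
G1 X47.3077 Y50.8139 F956
G1 X47.3077 Y106.6695 F956
M5
G0 X0.0000 Y0.0000

1 u = 1 mm; y_m = 154.5318 − y.

[1] `<polygon>` rectangle, #ff00ff→cut S693 F956: (47.3077,106.6695) → (163.3095,106.6695) → (163.3095,50.8139) → (47.3077,50.8139) → (47.3077,106.6695) (closed)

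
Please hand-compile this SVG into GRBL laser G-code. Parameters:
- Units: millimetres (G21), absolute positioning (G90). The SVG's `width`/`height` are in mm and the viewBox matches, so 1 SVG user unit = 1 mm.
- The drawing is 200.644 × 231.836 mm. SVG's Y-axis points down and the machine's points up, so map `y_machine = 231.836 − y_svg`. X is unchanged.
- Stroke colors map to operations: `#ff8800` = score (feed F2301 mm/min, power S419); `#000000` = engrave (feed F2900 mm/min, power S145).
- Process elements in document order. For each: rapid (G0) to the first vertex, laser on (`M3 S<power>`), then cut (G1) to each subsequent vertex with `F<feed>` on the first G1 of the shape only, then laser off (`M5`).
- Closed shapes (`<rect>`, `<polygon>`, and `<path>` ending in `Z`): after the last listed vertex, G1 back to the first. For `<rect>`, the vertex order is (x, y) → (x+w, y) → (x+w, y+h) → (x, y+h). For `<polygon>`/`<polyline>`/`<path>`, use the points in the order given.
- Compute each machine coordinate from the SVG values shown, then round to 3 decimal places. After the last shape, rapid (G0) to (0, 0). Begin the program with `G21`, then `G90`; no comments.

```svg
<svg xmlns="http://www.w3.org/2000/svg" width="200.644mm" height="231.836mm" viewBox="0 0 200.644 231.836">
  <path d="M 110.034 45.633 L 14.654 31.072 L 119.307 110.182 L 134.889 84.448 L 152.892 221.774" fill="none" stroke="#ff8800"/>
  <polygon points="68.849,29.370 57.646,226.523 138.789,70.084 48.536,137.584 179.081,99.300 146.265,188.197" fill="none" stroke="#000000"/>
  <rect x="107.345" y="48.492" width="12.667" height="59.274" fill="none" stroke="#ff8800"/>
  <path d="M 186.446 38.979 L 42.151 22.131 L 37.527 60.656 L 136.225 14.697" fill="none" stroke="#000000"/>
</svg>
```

G21
G90
G0 X110.034 Y186.203
M3 S419
G1 X14.654 Y200.764 F2301
G1 X119.307 Y121.654
G1 X134.889 Y147.388
G1 X152.892 Y10.062
M5
G0 X68.849 Y202.466
M3 S145
G1 X57.646 Y5.313 F2900
G1 X138.789 Y161.752
G1 X48.536 Y94.252
G1 X179.081 Y132.536
G1 X146.265 Y43.639
G1 X68.849 Y202.466
M5
G0 X107.345 Y183.344
M3 S419
G1 X120.012 Y183.344 F2301
G1 X120.012 Y124.070
G1 X107.345 Y124.070
G1 X107.345 Y183.344
M5
G0 X186.446 Y192.857
M3 S145
G1 X42.151 Y209.705 F2900
G1 X37.527 Y171.180
G1 X136.225 Y217.139
M5
G0 X0.000 Y0.000

Since the viewBox matches the mm dimensions, user units are millimetres directly. The only transform is the Y-flip y_m = 231.836 − y_svg.

Shape 1 is a open polyline drawn with `<path>`. Its stroke #ff8800 means score at S419, F2301. After flipping Y the toolpath is (110.034,186.203) → (14.654,200.764) → (119.307,121.654) → (134.889,147.388) → (152.892,10.062).

Shape 2 is a closed polygon drawn with `<polygon>`. Its stroke #000000 means engrave at S145, F2900. After flipping Y the toolpath is (68.849,202.466) → (57.646,5.313) → (138.789,161.752) → (48.536,94.252) → (179.081,132.536) → (146.265,43.639) → (68.849,202.466), returning to the start.

Shape 3 is a rectangle drawn with `<rect>`. Its stroke #ff8800 means score at S419, F2301. After flipping Y the toolpath is (107.345,183.344) → (120.012,183.344) → (120.012,124.070) → (107.345,124.070) → (107.345,183.344), returning to the start.

Shape 4 is a open polyline drawn with `<path>`. Its stroke #000000 means engrave at S145, F2900. After flipping Y the toolpath is (186.446,192.857) → (42.151,209.705) → (37.527,171.180) → (136.225,217.139).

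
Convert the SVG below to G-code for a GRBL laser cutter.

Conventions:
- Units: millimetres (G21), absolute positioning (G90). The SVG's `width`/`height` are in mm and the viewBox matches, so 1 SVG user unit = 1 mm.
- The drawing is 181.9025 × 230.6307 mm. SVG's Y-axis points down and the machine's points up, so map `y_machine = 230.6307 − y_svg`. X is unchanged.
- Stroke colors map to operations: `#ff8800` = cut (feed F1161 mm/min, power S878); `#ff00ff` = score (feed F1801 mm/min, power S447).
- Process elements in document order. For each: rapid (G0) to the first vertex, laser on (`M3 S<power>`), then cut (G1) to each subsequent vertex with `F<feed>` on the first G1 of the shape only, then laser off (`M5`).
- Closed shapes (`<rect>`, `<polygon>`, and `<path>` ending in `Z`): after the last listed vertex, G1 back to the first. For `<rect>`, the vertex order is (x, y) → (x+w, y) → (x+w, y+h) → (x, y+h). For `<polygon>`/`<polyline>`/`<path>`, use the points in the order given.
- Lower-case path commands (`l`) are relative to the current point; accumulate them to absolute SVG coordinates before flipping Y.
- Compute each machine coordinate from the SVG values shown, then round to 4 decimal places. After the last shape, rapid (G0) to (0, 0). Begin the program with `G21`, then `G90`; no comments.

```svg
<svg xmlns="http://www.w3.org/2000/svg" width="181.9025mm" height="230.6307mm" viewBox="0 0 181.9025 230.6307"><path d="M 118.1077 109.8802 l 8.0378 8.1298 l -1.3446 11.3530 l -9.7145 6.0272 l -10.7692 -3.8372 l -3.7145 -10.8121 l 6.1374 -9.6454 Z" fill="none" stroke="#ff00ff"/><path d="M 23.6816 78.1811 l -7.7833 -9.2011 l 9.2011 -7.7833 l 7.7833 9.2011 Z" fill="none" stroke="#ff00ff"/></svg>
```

Since the viewBox matches the mm dimensions, user units are millimetres directly. The only transform is the Y-flip y_m = 230.6307 − y_svg.

Shape 1 is a regular polygon drawn with `<path>`. Its stroke #ff00ff means score at S447, F1801. After flipping Y the toolpath is (118.1077,120.7505) → (126.1455,112.6207) → (124.8009,101.2677) → (115.0864,95.2405) → (104.3172,99.0777) → (100.6027,109.8898) → (106.7401,119.5352) → (118.1077,120.7505), returning to the start.

Shape 2 is a regular polygon drawn with `<path>`. Its stroke #ff00ff means score at S447, F1801. After flipping Y the toolpath is (23.6816,152.4496) → (15.8983,161.6507) → (25.0994,169.4340) → (32.8827,160.2329) → (23.6816,152.4496), returning to the start.

G21
G90
G0 X118.1077 Y120.7505
M3 S447
G1 X126.1455 Y112.6207 F1801
G1 X124.8009 Y101.2677
G1 X115.0864 Y95.2405
G1 X104.3172 Y99.0777
G1 X100.6027 Y109.8898
G1 X106.7401 Y119.5352
G1 X118.1077 Y120.7505
M5
G0 X23.6816 Y152.4496
M3 S447
G1 X15.8983 Y161.6507 F1801
G1 X25.0994 Y169.4340
G1 X32.8827 Y160.2329
G1 X23.6816 Y152.4496
M5
G0 X0.0000 Y0.0000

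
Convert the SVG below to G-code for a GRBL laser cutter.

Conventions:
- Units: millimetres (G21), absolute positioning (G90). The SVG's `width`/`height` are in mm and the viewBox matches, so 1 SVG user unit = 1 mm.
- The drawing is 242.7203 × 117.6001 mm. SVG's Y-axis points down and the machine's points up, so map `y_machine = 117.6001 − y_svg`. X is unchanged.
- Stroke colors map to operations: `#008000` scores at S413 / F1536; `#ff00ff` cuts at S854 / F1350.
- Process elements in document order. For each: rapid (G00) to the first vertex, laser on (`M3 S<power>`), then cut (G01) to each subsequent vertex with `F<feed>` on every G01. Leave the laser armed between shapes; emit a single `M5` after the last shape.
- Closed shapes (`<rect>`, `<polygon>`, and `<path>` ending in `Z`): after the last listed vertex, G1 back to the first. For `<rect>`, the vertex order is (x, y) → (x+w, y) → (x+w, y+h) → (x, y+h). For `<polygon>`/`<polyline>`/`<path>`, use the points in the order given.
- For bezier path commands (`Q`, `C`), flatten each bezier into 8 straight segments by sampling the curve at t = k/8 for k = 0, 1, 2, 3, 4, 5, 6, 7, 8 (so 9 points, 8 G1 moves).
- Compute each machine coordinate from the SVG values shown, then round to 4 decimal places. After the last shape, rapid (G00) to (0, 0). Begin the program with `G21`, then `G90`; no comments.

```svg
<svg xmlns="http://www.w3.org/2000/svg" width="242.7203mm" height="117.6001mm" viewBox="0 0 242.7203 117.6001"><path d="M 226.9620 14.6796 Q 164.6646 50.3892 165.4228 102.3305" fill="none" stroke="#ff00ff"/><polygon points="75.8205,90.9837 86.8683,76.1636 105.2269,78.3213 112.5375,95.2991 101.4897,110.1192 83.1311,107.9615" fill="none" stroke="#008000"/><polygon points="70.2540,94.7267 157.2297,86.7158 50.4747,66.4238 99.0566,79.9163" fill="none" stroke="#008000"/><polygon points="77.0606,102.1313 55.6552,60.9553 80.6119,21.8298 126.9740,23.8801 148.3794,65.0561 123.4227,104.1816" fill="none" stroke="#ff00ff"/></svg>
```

Since the viewBox matches the mm dimensions, user units are millimetres directly. The only transform is the Y-flip y_m = 117.6001 − y_svg.

Shape 1 is a quadratic bezier drawn with `<path>`. Its stroke #ff00ff means cut at S854, F1350. After flipping Y the toolpath is (226.9620,102.9205) → (212.3729,93.7395) → (199.7543,84.0512) → (189.1061,73.8557) → (180.4285,63.1530) → (173.7213,51.9430) → (168.9847,40.2258) → (166.2185,28.0013) → (165.4228,15.2696).

Shape 2 is a regular polygon drawn with `<polygon>`. Its stroke #008000 means score at S413, F1536. After flipping Y the toolpath is (75.8205,26.6164) → (86.8683,41.4365) → (105.2269,39.2788) → (112.5375,22.3010) → (101.4897,7.4809) → (83.1311,9.6386) → (75.8205,26.6164), returning to the start.

Shape 3 is a closed polygon drawn with `<polygon>`. Its stroke #008000 means score at S413, F1536. After flipping Y the toolpath is (70.2540,22.8734) → (157.2297,30.8843) → (50.4747,51.1763) → (99.0566,37.6838) → (70.2540,22.8734), returning to the start.

Shape 4 is a regular polygon drawn with `<polygon>`. Its stroke #ff00ff means cut at S854, F1350. After flipping Y the toolpath is (77.0606,15.4688) → (55.6552,56.6448) → (80.6119,95.7703) → (126.9740,93.7200) → (148.3794,52.5440) → (123.4227,13.4185) → (77.0606,15.4688), returning to the start.

G21
G90
G00 X226.9620 Y102.9205
M3 S854
G01 X212.3729 Y93.7395 F1350
G01 X199.7543 Y84.0512 F1350
G01 X189.1061 Y73.8557 F1350
G01 X180.4285 Y63.1530 F1350
G01 X173.7213 Y51.9430 F1350
G01 X168.9847 Y40.2258 F1350
G01 X166.2185 Y28.0013 F1350
G01 X165.4228 Y15.2696 F1350
G00 X75.8205 Y26.6164
M3 S413
G01 X86.8683 Y41.4365 F1536
G01 X105.2269 Y39.2788 F1536
G01 X112.5375 Y22.3010 F1536
G01 X101.4897 Y7.4809 F1536
G01 X83.1311 Y9.6386 F1536
G01 X75.8205 Y26.6164 F1536
G00 X70.2540 Y22.8734
M3 S413
G01 X157.2297 Y30.8843 F1536
G01 X50.4747 Y51.1763 F1536
G01 X99.0566 Y37.6838 F1536
G01 X70.2540 Y22.8734 F1536
G00 X77.0606 Y15.4688
M3 S854
G01 X55.6552 Y56.6448 F1350
G01 X80.6119 Y95.7703 F1350
G01 X126.9740 Y93.7200 F1350
G01 X148.3794 Y52.5440 F1350
G01 X123.4227 Y13.4185 F1350
G01 X77.0606 Y15.4688 F1350
M5
G00 X0.0000 Y0.0000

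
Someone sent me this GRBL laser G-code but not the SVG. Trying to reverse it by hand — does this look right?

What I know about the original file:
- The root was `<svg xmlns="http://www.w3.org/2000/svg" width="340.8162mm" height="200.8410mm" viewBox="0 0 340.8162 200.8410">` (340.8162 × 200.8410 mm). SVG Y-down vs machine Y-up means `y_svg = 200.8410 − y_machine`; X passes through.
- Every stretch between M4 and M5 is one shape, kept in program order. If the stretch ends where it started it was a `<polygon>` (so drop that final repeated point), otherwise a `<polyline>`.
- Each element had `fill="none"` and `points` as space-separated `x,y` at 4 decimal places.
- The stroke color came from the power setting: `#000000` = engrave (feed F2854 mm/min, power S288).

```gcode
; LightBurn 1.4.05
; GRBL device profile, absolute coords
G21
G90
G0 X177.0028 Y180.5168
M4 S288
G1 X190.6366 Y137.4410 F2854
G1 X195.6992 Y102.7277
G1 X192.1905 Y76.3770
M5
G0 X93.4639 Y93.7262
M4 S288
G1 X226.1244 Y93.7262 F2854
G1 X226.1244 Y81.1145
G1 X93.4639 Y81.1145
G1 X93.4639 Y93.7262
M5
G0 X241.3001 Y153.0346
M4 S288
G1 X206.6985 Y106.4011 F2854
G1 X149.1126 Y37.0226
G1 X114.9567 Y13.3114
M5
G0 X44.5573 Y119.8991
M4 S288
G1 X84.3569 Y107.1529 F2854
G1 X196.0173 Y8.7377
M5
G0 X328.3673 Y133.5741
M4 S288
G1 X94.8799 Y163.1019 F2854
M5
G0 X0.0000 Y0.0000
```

<svg xmlns="http://www.w3.org/2000/svg" width="340.8162mm" height="200.8410mm" viewBox="0 0 340.8162 200.8410">
  <polyline points="177.0028,20.3242 190.6366,63.4000 195.6992,98.1133 192.1905,124.4640" fill="none" stroke="#000000"/>
  <polygon points="93.4639,107.1148 226.1244,107.1148 226.1244,119.7265 93.4639,119.7265" fill="none" stroke="#000000"/>
  <polyline points="241.3001,47.8064 206.6985,94.4399 149.1126,163.8184 114.9567,187.5296" fill="none" stroke="#000000"/>
  <polyline points="44.5573,80.9419 84.3569,93.6881 196.0173,192.1033" fill="none" stroke="#000000"/>
  <polyline points="328.3673,67.2669 94.8799,37.7391" fill="none" stroke="#000000"/>
</svg>

Each laser-on run becomes one SVG element. Flip Y back into SVG space with y_svg = 200.8410 − y_machine. Every run uses S288, so all elements get stroke `#000000` (engrave).

Run 1: The run is open, so emit a `<polyline>` with points (Y-flipped): 177.0028,20.3242 190.6366,63.4000 195.6992,98.1133 192.1905,124.4640.

Run 2: The run returns to its start, so emit a `<polygon>` with points (Y-flipped): 93.4639,107.1148 226.1244,107.1148 226.1244,119.7265 93.4639,119.7265.

Run 3: The run is open, so emit a `<polyline>` with points (Y-flipped): 241.3001,47.8064 206.6985,94.4399 149.1126,163.8184 114.9567,187.5296.

Run 4: The run is open, so emit a `<polyline>` with points (Y-flipped): 44.5573,80.9419 84.3569,93.6881 196.0173,192.1033.

Run 5: The run is open, so emit a `<polyline>` with points (Y-flipped): 328.3673,67.2669 94.8799,37.7391.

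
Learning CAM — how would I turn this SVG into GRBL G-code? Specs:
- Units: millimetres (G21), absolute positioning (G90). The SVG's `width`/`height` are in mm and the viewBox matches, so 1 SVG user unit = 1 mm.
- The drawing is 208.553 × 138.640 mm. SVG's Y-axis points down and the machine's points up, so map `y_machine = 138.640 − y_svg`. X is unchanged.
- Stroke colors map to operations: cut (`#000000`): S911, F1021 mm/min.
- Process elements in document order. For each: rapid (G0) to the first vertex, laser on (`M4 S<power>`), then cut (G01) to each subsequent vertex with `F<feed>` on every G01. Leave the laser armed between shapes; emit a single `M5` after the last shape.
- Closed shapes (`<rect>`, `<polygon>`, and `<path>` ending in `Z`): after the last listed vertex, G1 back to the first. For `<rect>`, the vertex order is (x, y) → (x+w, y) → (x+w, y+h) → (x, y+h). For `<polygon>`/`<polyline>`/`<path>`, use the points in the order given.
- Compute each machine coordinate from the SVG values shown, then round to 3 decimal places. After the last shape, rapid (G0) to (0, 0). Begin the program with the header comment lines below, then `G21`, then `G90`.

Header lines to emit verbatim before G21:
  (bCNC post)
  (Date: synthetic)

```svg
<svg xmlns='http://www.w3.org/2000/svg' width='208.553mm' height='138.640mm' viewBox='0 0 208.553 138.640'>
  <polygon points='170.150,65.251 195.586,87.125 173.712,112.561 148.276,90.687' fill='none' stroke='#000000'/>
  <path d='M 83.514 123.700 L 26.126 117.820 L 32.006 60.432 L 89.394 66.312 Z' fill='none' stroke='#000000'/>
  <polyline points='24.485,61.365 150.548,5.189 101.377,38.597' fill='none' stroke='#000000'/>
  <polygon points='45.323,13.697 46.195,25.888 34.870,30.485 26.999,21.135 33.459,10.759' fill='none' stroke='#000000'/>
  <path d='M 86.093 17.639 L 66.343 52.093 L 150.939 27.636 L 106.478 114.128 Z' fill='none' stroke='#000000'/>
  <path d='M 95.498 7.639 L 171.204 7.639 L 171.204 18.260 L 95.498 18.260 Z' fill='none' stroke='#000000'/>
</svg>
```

(bCNC post)
(Date: synthetic)
G21
G90
G0 X170.150 Y73.389
M4 S911
G01 X195.586 Y51.515 F1021
G01 X173.712 Y26.079 F1021
G01 X148.276 Y47.953 F1021
G01 X170.150 Y73.389 F1021
G0 X83.514 Y14.940
M4 S911
G01 X26.126 Y20.820 F1021
G01 X32.006 Y78.208 F1021
G01 X89.394 Y72.328 F1021
G01 X83.514 Y14.940 F1021
G0 X24.485 Y77.275
M4 S911
G01 X150.548 Y133.451 F1021
G01 X101.377 Y100.043 F1021
G0 X45.323 Y124.943
M4 S911
G01 X46.195 Y112.752 F1021
G01 X34.870 Y108.155 F1021
G01 X26.999 Y117.505 F1021
G01 X33.459 Y127.881 F1021
G01 X45.323 Y124.943 F1021
G0 X86.093 Y121.001
M4 S911
G01 X66.343 Y86.547 F1021
G01 X150.939 Y111.004 F1021
G01 X106.478 Y24.512 F1021
G01 X86.093 Y121.001 F1021
G0 X95.498 Y131.001
M4 S911
G01 X171.204 Y131.001 F1021
G01 X171.204 Y120.380 F1021
G01 X95.498 Y120.380 F1021
G01 X95.498 Y131.001 F1021
M5
G0 X0.000 Y0.000

1 u = 1 mm; y_m = 138.640 − y.

[1] `<polygon>` regular polygon, #000000→cut S911 F1021: (170.150,73.389) → (195.586,51.515) → (173.712,26.079) → (148.276,47.953) → (170.150,73.389) (closed)

[2] `<path>` regular polygon, #000000→cut S911 F1021: (83.514,14.940) → (26.126,20.820) → (32.006,78.208) → (89.394,72.328) → (83.514,14.940) (closed)

[3] `<polyline>` open polyline, #000000→cut S911 F1021: (24.485,77.275) → (150.548,133.451) → (101.377,100.043)

[4] `<polygon>` regular polygon, #000000→cut S911 F1021: (45.323,124.943) → (46.195,112.752) → (34.870,108.155) → (26.999,117.505) → (33.459,127.881) → (45.323,124.943) (closed)

[5] `<path>` closed polygon, #000000→cut S911 F1021: (86.093,121.001) → (66.343,86.547) → (150.939,111.004) → (106.478,24.512) → (86.093,121.001) (closed)

[6] `<path>` rectangle, #000000→cut S911 F1021: (95.498,131.001) → (171.204,131.001) → (171.204,120.380) → (95.498,120.380) → (95.498,131.001) (closed)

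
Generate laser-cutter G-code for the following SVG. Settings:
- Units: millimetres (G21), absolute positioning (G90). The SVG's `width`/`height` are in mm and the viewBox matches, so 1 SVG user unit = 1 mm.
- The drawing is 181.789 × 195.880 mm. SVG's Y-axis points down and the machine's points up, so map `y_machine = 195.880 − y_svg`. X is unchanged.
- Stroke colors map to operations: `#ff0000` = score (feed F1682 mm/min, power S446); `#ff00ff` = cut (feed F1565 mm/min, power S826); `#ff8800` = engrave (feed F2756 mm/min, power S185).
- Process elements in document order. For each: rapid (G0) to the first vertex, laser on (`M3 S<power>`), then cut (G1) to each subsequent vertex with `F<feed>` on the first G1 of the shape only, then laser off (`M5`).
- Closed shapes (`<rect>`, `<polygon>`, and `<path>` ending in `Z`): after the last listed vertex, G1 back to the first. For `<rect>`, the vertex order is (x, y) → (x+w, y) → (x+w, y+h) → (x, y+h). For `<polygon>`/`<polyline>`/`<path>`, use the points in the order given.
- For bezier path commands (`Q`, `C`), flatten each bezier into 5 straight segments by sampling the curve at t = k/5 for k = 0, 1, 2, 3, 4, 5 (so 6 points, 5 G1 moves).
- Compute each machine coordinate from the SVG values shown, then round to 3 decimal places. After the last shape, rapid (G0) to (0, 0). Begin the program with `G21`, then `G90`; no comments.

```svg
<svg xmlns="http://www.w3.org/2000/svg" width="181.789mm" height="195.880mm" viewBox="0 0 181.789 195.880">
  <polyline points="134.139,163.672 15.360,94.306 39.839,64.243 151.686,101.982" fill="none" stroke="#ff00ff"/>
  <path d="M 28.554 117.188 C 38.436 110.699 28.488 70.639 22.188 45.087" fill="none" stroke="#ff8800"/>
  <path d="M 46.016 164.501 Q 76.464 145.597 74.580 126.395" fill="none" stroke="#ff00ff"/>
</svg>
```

viewBox `0 0 181.789 195.880` with mm width/height → 1 unit = 1 mm. Flip: y_m = 195.880 − y_svg.

**Shape 1** — `<polyline>` open polyline, stroke `#ff00ff` → cut (S826, F1565). Machine vertices: (134.139,32.208) → (15.360,101.574) → (39.839,131.637) → (151.686,93.898). Open path.

**Shape 2** — `<path>` cubic bezier, stroke `#ff8800` → engrave (S185, F2756). Control points (SVG): P0=(28.554,117.188), P1=(38.436,110.699), P2=(28.488,70.639), P3=(22.188,45.087); sampled at t=k/5. Machine vertices: (28.554,78.692) → (32.291,86.229) → (32.397,99.516) → (29.996,116.244) → (26.218,134.105) → (22.188,150.793). Open path.

**Shape 3** — `<path>` quadratic bezier, stroke `#ff00ff` → cut (S826, F1565). Control points (SVG): P0=(46.016,164.501), P1=(76.464,145.597), P2=(74.580,126.395); sampled at t=k/5. Machine vertices: (46.016,31.379) → (56.902,38.953) → (65.201,46.550) → (70.914,54.171) → (74.040,61.816) → (74.580,69.485). Open path.

G21
G90
G0 X134.139 Y32.208
M3 S826
G1 X15.360 Y101.574 F1565
G1 X39.839 Y131.637
G1 X151.686 Y93.898
M5
G0 X28.554 Y78.692
M3 S185
G1 X32.291 Y86.229 F2756
G1 X32.397 Y99.516
G1 X29.996 Y116.244
G1 X26.218 Y134.105
G1 X22.188 Y150.793
M5
G0 X46.016 Y31.379
M3 S826
G1 X56.902 Y38.953 F1565
G1 X65.201 Y46.550
G1 X70.914 Y54.171
G1 X74.040 Y61.816
G1 X74.580 Y69.485
M5
G0 X0.000 Y0.000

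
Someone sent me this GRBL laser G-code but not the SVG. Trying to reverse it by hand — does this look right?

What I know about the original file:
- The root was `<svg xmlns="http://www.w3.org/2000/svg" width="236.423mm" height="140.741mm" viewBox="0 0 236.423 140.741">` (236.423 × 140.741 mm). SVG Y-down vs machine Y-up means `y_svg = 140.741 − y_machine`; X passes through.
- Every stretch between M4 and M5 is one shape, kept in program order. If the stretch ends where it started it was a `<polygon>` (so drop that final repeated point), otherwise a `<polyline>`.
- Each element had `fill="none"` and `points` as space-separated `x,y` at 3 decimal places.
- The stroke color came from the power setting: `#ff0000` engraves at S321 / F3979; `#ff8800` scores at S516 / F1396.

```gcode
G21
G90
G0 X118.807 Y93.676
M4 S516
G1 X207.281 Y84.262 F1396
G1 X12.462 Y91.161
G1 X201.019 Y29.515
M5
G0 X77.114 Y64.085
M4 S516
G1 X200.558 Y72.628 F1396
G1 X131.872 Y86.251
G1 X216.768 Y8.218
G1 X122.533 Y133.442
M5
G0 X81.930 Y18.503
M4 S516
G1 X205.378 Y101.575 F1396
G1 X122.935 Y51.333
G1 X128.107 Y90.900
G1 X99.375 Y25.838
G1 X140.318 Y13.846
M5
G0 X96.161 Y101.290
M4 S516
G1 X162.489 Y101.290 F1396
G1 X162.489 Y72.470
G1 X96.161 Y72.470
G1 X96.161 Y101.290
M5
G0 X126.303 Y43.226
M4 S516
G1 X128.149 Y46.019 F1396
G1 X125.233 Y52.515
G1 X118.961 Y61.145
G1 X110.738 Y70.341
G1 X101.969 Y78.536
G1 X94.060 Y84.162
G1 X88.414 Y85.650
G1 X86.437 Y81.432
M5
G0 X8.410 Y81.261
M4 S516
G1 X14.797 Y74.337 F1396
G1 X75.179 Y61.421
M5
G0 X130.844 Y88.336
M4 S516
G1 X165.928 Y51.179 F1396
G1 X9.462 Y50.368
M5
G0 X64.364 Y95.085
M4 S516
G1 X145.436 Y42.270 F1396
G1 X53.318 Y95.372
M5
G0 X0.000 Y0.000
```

<svg xmlns="http://www.w3.org/2000/svg" width="236.423mm" height="140.741mm" viewBox="0 0 236.423 140.741">
  <polyline points="118.807,47.065 207.281,56.479 12.462,49.580 201.019,111.226" fill="none" stroke="#ff8800"/>
  <polyline points="77.114,76.656 200.558,68.113 131.872,54.490 216.768,132.523 122.533,7.299" fill="none" stroke="#ff8800"/>
  <polyline points="81.930,122.238 205.378,39.166 122.935,89.408 128.107,49.841 99.375,114.903 140.318,126.895" fill="none" stroke="#ff8800"/>
  <polygon points="96.161,39.451 162.489,39.451 162.489,68.271 96.161,68.271" fill="none" stroke="#ff8800"/>
  <polyline points="126.303,97.515 128.149,94.722 125.233,88.226 118.961,79.596 110.738,70.400 101.969,62.205 94.060,56.579 88.414,55.091 86.437,59.309" fill="none" stroke="#ff8800"/>
  <polyline points="8.410,59.480 14.797,66.404 75.179,79.320" fill="none" stroke="#ff8800"/>
  <polyline points="130.844,52.405 165.928,89.562 9.462,90.373" fill="none" stroke="#ff8800"/>
  <polyline points="64.364,45.656 145.436,98.471 53.318,45.369" fill="none" stroke="#ff8800"/>
</svg>

y_svg = 140.741 − y_m. Every run uses S516, so all elements get stroke `#ff8800` (score).

[1] open run; points: 118.807,47.065 207.281,56.479 12.462,49.580 201.019,111.226

[2] open run; points: 77.114,76.656 200.558,68.113 131.872,54.490 216.768,132.523 122.533,7.299

[3] open run; points: 81.930,122.238 205.378,39.166 122.935,89.408 128.107,49.841 99.375,114.903 140.318,126.895

[4] closed run; points: 96.161,39.451 162.489,39.451 162.489,68.271 96.161,68.271

[5] open run; points: 126.303,97.515 128.149,94.722 125.233,88.226 118.961,79.596 110.738,70.400 101.969,62.205 94.060,56.579 88.414,55.091 86.437,59.309

[6] open run; points: 8.410,59.480 14.797,66.404 75.179,79.320

[7] open run; points: 130.844,52.405 165.928,89.562 9.462,90.373

[8] open run; points: 64.364,45.656 145.436,98.471 53.318,45.369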